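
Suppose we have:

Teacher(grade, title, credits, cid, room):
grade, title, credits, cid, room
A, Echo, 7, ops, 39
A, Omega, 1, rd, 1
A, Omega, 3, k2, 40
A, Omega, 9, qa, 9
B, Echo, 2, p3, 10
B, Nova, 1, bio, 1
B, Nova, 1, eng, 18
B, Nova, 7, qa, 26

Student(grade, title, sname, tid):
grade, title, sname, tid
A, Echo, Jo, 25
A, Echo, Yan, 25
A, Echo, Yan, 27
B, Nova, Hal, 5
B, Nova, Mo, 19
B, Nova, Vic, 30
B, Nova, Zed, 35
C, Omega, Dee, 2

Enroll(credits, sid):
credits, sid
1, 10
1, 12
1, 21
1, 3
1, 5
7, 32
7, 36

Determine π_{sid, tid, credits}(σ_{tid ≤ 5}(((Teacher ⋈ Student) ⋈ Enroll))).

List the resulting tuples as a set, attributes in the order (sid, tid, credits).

{(10, 5, 1), (12, 5, 1), (21, 5, 1), (3, 5, 1), (32, 5, 7), (36, 5, 7), (5, 5, 1)}

Natural join on grade, title: {(A, Echo, 7, ops, 39, Jo, 25), (A, Echo, 7, ops, 39, Yan, 25), (A, Echo, 7, ops, 39, Yan, 27), (B, Nova, 1, bio, 1, Hal, 5), (B, Nova, 1, bio, 1, Mo, 19), (B, Nova, 1, bio, 1, Vic, 30), (B, Nova, 1, bio, 1, Zed, 35), (B, Nova, 1, eng, 18, Hal, 5), (B, Nova, 1, eng, 18, Mo, 19), (B, Nova, 1, eng, 18, Vic, 30), (B, Nova, 1, eng, 18, Zed, 35), (B, Nova, 7, qa, 26, Hal, 5), (B, Nova, 7, qa, 26, Mo, 19), (B, Nova, 7, qa, 26, Vic, 30), (B, Nova, 7, qa, 26, Zed, 35)}
Natural join on credits: {(A, Echo, 7, ops, 39, Jo, 25, 32), (A, Echo, 7, ops, 39, Jo, 25, 36), (A, Echo, 7, ops, 39, Yan, 25, 32), (A, Echo, 7, ops, 39, Yan, 25, 36), (A, Echo, 7, ops, 39, Yan, 27, 32), (A, Echo, 7, ops, 39, Yan, 27, 36), (B, Nova, 1, bio, 1, Hal, 5, 10), (B, Nova, 1, bio, 1, Hal, 5, 12), (B, Nova, 1, bio, 1, Hal, 5, 21), (B, Nova, 1, bio, 1, Hal, 5, 3), (B, Nova, 1, bio, 1, Hal, 5, 5), (B, Nova, 1, bio, 1, Mo, 19, 10), (B, Nova, 1, bio, 1, Mo, 19, 12), (B, Nova, 1, bio, 1, Mo, 19, 21), (B, Nova, 1, bio, 1, Mo, 19, 3), (B, Nova, 1, bio, 1, Mo, 19, 5), (B, Nova, 1, bio, 1, Vic, 30, 10), (B, Nova, 1, bio, 1, Vic, 30, 12), (B, Nova, 1, bio, 1, Vic, 30, 21), (B, Nova, 1, bio, 1, Vic, 30, 3), (B, Nova, 1, bio, 1, Vic, 30, 5), (B, Nova, 1, bio, 1, Zed, 35, 10), (B, Nova, 1, bio, 1, Zed, 35, 12), (B, Nova, 1, bio, 1, Zed, 35, 21), (B, Nova, 1, bio, 1, Zed, 35, 3), (B, Nova, 1, bio, 1, Zed, 35, 5), (B, Nova, 1, eng, 18, Hal, 5, 10), (B, Nova, 1, eng, 18, Hal, 5, 12), (B, Nova, 1, eng, 18, Hal, 5, 21), (B, Nova, 1, eng, 18, Hal, 5, 3), (B, Nova, 1, eng, 18, Hal, 5, 5), (B, Nova, 1, eng, 18, Mo, 19, 10), (B, Nova, 1, eng, 18, Mo, 19, 12), (B, Nova, 1, eng, 18, Mo, 19, 21), (B, Nova, 1, eng, 18, Mo, 19, 3), (B, Nova, 1, eng, 18, Mo, 19, 5), (B, Nova, 1, eng, 18, Vic, 30, 10), (B, Nova, 1, eng, 18, Vic, 30, 12), (B, Nova, 1, eng, 18, Vic, 30, 21), (B, Nova, 1, eng, 18, Vic, 30, 3), (B, Nova, 1, eng, 18, Vic, 30, 5), (B, Nova, 1, eng, 18, Zed, 35, 10), (B, Nova, 1, eng, 18, Zed, 35, 12), (B, Nova, 1, eng, 18, Zed, 35, 21), (B, Nova, 1, eng, 18, Zed, 35, 3), (B, Nova, 1, eng, 18, Zed, 35, 5), (B, Nova, 7, qa, 26, Hal, 5, 32), (B, Nova, 7, qa, 26, Hal, 5, 36), (B, Nova, 7, qa, 26, Mo, 19, 32), (B, Nova, 7, qa, 26, Mo, 19, 36), (B, Nova, 7, qa, 26, Vic, 30, 32), (B, Nova, 7, qa, 26, Vic, 30, 36), (B, Nova, 7, qa, 26, Zed, 35, 32), (B, Nova, 7, qa, 26, Zed, 35, 36)}
Filtering on tid ≤ 5 leaves {(B, Nova, 1, bio, 1, Hal, 5, 10), (B, Nova, 1, bio, 1, Hal, 5, 12), (B, Nova, 1, bio, 1, Hal, 5, 21), (B, Nova, 1, bio, 1, Hal, 5, 3), (B, Nova, 1, bio, 1, Hal, 5, 5), (B, Nova, 1, eng, 18, Hal, 5, 10), (B, Nova, 1, eng, 18, Hal, 5, 12), (B, Nova, 1, eng, 18, Hal, 5, 21), (B, Nova, 1, eng, 18, Hal, 5, 3), (B, Nova, 1, eng, 18, Hal, 5, 5), (B, Nova, 7, qa, 26, Hal, 5, 32), (B, Nova, 7, qa, 26, Hal, 5, 36)}.
Projecting to sid, tid, credits (5 duplicate(s) eliminated): {(10, 5, 1), (12, 5, 1), (21, 5, 1), (3, 5, 1), (32, 5, 7), (36, 5, 7), (5, 5, 1)}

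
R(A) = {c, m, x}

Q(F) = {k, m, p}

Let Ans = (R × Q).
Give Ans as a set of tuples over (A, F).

{(c, k), (c, m), (c, p), (m, k), (m, m), (m, p), (x, k), (x, m), (x, p)}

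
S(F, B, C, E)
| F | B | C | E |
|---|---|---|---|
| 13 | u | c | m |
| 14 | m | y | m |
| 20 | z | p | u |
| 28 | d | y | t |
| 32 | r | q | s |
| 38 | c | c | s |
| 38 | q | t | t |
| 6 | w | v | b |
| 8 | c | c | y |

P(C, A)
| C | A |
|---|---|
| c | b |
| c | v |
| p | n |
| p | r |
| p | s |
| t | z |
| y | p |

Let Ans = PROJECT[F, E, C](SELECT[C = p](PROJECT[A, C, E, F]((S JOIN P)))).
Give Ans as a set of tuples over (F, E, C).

{(20, u, p)}

Joining S and P on C yields {(13, u, c, m, b), (13, u, c, m, v), (14, m, y, m, p), (20, z, p, u, n), (20, z, p, u, r), (20, z, p, u, s), (28, d, y, t, p), (38, c, c, s, b), (38, c, c, s, v), (38, q, t, t, z), (8, c, c, y, b), (8, c, c, y, v)}.
Projecting to A, C, E, F: {(b, c, m, 13), (b, c, s, 38), (b, c, y, 8), (n, p, u, 20), (p, y, m, 14), (p, y, t, 28), (r, p, u, 20), (s, p, u, 20), (v, c, m, 13), (v, c, s, 38), (v, c, y, 8), (z, t, t, 38)}
Apply σ_{C = p}; surviving tuples: {(n, p, u, 20), (r, p, u, 20), (s, p, u, 20)}
Projecting to F, E, C (2 duplicate(s) eliminated): {(20, u, p)}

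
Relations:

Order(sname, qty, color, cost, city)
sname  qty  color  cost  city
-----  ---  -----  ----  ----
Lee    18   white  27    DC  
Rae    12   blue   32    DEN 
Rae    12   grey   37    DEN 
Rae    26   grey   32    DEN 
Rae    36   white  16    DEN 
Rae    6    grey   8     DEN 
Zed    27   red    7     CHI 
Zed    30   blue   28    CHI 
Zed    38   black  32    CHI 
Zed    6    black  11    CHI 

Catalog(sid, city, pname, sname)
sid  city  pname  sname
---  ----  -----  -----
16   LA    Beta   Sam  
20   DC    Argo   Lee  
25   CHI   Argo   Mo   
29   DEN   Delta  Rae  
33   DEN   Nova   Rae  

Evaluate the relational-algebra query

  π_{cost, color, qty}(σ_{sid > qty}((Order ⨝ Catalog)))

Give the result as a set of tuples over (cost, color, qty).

Natural join on sname, city: {(Lee, 18, white, 27, DC, 20, Argo), (Rae, 12, blue, 32, DEN, 29, Delta), (Rae, 12, blue, 32, DEN, 33, Nova), (Rae, 12, grey, 37, DEN, 29, Delta), (Rae, 12, grey, 37, DEN, 33, Nova), (Rae, 26, grey, 32, DEN, 29, Delta), (Rae, 26, grey, 32, DEN, 33, Nova), (Rae, 36, white, 16, DEN, 29, Delta), (Rae, 36, white, 16, DEN, 33, Nova), (Rae, 6, grey, 8, DEN, 29, Delta), (Rae, 6, grey, 8, DEN, 33, Nova)}
Filtering on sid > qty leaves {(Lee, 18, white, 27, DC, 20, Argo), (Rae, 12, blue, 32, DEN, 29, Delta), (Rae, 12, blue, 32, DEN, 33, Nova), (Rae, 12, grey, 37, DEN, 29, Delta), (Rae, 12, grey, 37, DEN, 33, Nova), (Rae, 26, grey, 32, DEN, 29, Delta), (Rae, 26, grey, 32, DEN, 33, Nova), (Rae, 6, grey, 8, DEN, 29, Delta), (Rae, 6, grey, 8, DEN, 33, Nova)}.
Keep only column(s) cost, color, qty (4 duplicate(s) eliminated): {(27, white, 18), (32, blue, 12), (32, grey, 26), (37, grey, 12), (8, grey, 6)}

{(27, white, 18), (32, blue, 12), (32, grey, 26), (37, grey, 12), (8, grey, 6)}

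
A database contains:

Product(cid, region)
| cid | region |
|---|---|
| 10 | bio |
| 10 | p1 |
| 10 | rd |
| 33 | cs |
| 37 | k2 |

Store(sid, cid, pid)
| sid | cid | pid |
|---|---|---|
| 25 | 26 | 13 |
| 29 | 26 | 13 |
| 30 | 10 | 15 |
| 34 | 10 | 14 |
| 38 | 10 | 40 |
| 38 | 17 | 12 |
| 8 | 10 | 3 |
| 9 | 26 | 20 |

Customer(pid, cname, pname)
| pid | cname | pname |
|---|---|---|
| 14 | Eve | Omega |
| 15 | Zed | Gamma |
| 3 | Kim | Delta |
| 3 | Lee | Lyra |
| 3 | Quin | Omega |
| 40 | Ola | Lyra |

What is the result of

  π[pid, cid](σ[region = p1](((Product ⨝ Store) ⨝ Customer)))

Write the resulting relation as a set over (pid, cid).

Joining Product and Store on cid yields {(10, bio, 30, 15), (10, bio, 34, 14), (10, bio, 38, 40), (10, bio, 8, 3), (10, p1, 30, 15), (10, p1, 34, 14), (10, p1, 38, 40), (10, p1, 8, 3), (10, rd, 30, 15), (10, rd, 34, 14), (10, rd, 38, 40), (10, rd, 8, 3)}.
Joining (Product ⨝ Store) and Customer on pid yields {(10, bio, 30, 15, Zed, Gamma), (10, bio, 34, 14, Eve, Omega), (10, bio, 38, 40, Ola, Lyra), (10, bio, 8, 3, Kim, Delta), (10, bio, 8, 3, Lee, Lyra), (10, bio, 8, 3, Quin, Omega), (10, p1, 30, 15, Zed, Gamma), (10, p1, 34, 14, Eve, Omega), (10, p1, 38, 40, Ola, Lyra), (10, p1, 8, 3, Kim, Delta), (10, p1, 8, 3, Lee, Lyra), (10, p1, 8, 3, Quin, Omega), (10, rd, 30, 15, Zed, Gamma), (10, rd, 34, 14, Eve, Omega), (10, rd, 38, 40, Ola, Lyra), (10, rd, 8, 3, Kim, Delta), (10, rd, 8, 3, Lee, Lyra), (10, rd, 8, 3, Quin, Omega)}.
Apply σ_{region = p1}; surviving tuples: {(10, p1, 30, 15, Zed, Gamma), (10, p1, 34, 14, Eve, Omega), (10, p1, 38, 40, Ola, Lyra), (10, p1, 8, 3, Kim, Delta), (10, p1, 8, 3, Lee, Lyra), (10, p1, 8, 3, Quin, Omega)}
π[pid, cid]: project onto (pid, cid) (2 duplicate(s) eliminated) → {(14, 10), (15, 10), (3, 10), (40, 10)}

{(14, 10), (15, 10), (3, 10), (40, 10)}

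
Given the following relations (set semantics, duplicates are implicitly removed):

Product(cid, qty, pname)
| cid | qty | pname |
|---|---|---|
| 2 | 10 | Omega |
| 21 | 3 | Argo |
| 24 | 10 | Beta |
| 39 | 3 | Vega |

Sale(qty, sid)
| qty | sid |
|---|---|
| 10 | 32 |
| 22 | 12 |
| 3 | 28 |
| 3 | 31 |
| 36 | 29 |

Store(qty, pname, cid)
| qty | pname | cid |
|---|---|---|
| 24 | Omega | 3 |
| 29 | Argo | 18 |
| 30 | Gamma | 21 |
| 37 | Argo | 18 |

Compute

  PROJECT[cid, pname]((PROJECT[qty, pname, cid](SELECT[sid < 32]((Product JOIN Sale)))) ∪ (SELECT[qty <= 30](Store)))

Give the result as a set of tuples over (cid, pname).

{(18, Argo), (21, Argo), (21, Gamma), (3, Omega), (39, Vega)}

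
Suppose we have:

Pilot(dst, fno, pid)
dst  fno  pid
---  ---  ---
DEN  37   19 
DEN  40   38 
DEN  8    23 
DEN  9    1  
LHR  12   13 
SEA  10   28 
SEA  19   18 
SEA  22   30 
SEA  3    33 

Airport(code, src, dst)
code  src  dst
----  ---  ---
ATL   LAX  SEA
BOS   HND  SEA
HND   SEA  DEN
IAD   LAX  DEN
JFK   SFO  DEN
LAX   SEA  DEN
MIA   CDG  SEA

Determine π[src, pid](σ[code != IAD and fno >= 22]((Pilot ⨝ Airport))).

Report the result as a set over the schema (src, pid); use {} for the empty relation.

Pilot ⋈ Airport (natural join on dst): {(DEN, 37, 19, HND, SEA), (DEN, 37, 19, IAD, LAX), (DEN, 37, 19, JFK, SFO), (DEN, 37, 19, LAX, SEA), (DEN, 40, 38, HND, SEA), (DEN, 40, 38, IAD, LAX), (DEN, 40, 38, JFK, SFO), (DEN, 40, 38, LAX, SEA), (DEN, 8, 23, HND, SEA), (DEN, 8, 23, IAD, LAX), (DEN, 8, 23, JFK, SFO), (DEN, 8, 23, LAX, SEA), (DEN, 9, 1, HND, SEA), (DEN, 9, 1, IAD, LAX), (DEN, 9, 1, JFK, SFO), (DEN, 9, 1, LAX, SEA), (SEA, 10, 28, ATL, LAX), (SEA, 10, 28, BOS, HND), (SEA, 10, 28, MIA, CDG), (SEA, 19, 18, ATL, LAX), (SEA, 19, 18, BOS, HND), (SEA, 19, 18, MIA, CDG), (SEA, 22, 30, ATL, LAX), (SEA, 22, 30, BOS, HND), (SEA, 22, 30, MIA, CDG), (SEA, 3, 33, ATL, LAX), (SEA, 3, 33, BOS, HND), (SEA, 3, 33, MIA, CDG)}
Filtering on code != IAD and fno >= 22 leaves {(DEN, 37, 19, HND, SEA), (DEN, 37, 19, JFK, SFO), (DEN, 37, 19, LAX, SEA), (DEN, 40, 38, HND, SEA), (DEN, 40, 38, JFK, SFO), (DEN, 40, 38, LAX, SEA), (SEA, 22, 30, ATL, LAX), (SEA, 22, 30, BOS, HND), (SEA, 22, 30, MIA, CDG)}.
π[src, pid]: project onto (src, pid) (2 duplicate(s) eliminated) → {(CDG, 30), (HND, 30), (LAX, 30), (SEA, 19), (SEA, 38), (SFO, 19), (SFO, 38)}

{(CDG, 30), (HND, 30), (LAX, 30), (SEA, 19), (SEA, 38), (SFO, 19), (SFO, 38)}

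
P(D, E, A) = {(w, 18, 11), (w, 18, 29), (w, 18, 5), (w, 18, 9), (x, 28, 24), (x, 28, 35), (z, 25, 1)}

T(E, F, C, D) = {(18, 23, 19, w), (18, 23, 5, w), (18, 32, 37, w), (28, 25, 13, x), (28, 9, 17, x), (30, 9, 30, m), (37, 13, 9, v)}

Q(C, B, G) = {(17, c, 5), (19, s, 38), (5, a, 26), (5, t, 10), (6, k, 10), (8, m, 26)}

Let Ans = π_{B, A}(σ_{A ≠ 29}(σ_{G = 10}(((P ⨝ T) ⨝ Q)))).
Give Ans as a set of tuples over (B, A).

P ⋈ T (natural join on D, E): {(w, 18, 11, 23, 19), (w, 18, 11, 23, 5), (w, 18, 11, 32, 37), (w, 18, 29, 23, 19), (w, 18, 29, 23, 5), (w, 18, 29, 32, 37), (w, 18, 5, 23, 19), (w, 18, 5, 23, 5), (w, 18, 5, 32, 37), (w, 18, 9, 23, 19), (w, 18, 9, 23, 5), (w, 18, 9, 32, 37), (x, 28, 24, 25, 13), (x, 28, 24, 9, 17), (x, 28, 35, 25, 13), (x, 28, 35, 9, 17)}
(P ⨝ T) ⋈ Q (natural join on C): {(w, 18, 11, 23, 19, s, 38), (w, 18, 11, 23, 5, a, 26), (w, 18, 11, 23, 5, t, 10), (w, 18, 29, 23, 19, s, 38), (w, 18, 29, 23, 5, a, 26), (w, 18, 29, 23, 5, t, 10), (w, 18, 5, 23, 19, s, 38), (w, 18, 5, 23, 5, a, 26), (w, 18, 5, 23, 5, t, 10), (w, 18, 9, 23, 19, s, 38), (w, 18, 9, 23, 5, a, 26), (w, 18, 9, 23, 5, t, 10), (x, 28, 24, 9, 17, c, 5), (x, 28, 35, 9, 17, c, 5)}
Filtering on G = 10 leaves {(w, 18, 11, 23, 5, t, 10), (w, 18, 29, 23, 5, t, 10), (w, 18, 5, 23, 5, t, 10), (w, 18, 9, 23, 5, t, 10)}.
Filtering on A ≠ 29 leaves {(w, 18, 11, 23, 5, t, 10), (w, 18, 5, 23, 5, t, 10), (w, 18, 9, 23, 5, t, 10)}.
Projecting to B, A: {(t, 11), (t, 5), (t, 9)}

{(t, 11), (t, 5), (t, 9)}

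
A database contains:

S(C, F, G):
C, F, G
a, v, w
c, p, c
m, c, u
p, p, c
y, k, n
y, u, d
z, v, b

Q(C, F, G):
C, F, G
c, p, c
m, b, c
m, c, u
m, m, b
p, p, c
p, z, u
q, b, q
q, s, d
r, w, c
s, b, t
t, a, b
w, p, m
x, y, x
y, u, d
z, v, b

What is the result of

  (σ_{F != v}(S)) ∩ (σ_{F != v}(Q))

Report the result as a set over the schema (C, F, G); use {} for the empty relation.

{(c, p, c), (m, c, u), (p, p, c), (y, u, d)}

Filtering on F != v leaves {(c, p, c), (m, c, u), (p, p, c), (y, k, n), (y, u, d)}.
Filtering on F != v leaves {(c, p, c), (m, b, c), (m, c, u), (m, m, b), (p, p, c), (p, z, u), (q, b, q), (q, s, d), (r, w, c), (s, b, t), (t, a, b), (w, p, m), (x, y, x), (y, u, d)}.
Set intersection of the two operands is {(c, p, c), (m, c, u), (p, p, c), (y, u, d)}.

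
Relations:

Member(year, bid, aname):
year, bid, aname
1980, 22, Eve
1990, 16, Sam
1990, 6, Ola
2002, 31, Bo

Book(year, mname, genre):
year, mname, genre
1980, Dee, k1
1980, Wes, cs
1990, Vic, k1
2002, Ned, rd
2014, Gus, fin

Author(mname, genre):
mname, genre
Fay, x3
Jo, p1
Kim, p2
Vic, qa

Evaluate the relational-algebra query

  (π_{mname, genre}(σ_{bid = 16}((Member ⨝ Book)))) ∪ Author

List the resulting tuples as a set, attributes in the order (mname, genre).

{(Fay, x3), (Jo, p1), (Kim, p2), (Vic, k1), (Vic, qa)}

Member ⋈ Book (natural join on year): {(1980, 22, Eve, Dee, k1), (1980, 22, Eve, Wes, cs), (1990, 16, Sam, Vic, k1), (1990, 6, Ola, Vic, k1), (2002, 31, Bo, Ned, rd)}
Selection bid = 16: {(1990, 16, Sam, Vic, k1)}
Projecting to mname, genre: {(Vic, k1)}
Union: {(Vic, k1)} with {(Fay, x3), (Jo, p1), (Kim, p2), (Vic, qa)} → {(Fay, x3), (Jo, p1), (Kim, p2), (Vic, k1), (Vic, qa)}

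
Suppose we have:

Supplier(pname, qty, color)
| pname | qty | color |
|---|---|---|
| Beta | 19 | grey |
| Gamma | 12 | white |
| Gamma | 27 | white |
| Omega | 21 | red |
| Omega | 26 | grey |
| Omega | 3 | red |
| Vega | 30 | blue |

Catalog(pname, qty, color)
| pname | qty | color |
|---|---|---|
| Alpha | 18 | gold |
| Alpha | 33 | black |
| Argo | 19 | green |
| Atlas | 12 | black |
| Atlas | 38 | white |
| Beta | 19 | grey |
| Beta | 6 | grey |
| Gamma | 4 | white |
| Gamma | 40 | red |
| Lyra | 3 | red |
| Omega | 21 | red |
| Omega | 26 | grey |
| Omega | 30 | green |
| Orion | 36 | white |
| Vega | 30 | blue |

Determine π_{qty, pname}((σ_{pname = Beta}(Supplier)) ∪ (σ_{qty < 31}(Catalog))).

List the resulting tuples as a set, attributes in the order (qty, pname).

σ[pname = Beta]: keep tuples satisfying pname = Beta → {(Beta, 19, grey)}
σ[qty < 31]: keep tuples satisfying qty < 31 → {(Alpha, 18, gold), (Argo, 19, green), (Atlas, 12, black), (Beta, 19, grey), (Beta, 6, grey), (Gamma, 4, white), (Lyra, 3, red), (Omega, 21, red), (Omega, 26, grey), (Omega, 30, green), (Vega, 30, blue)}
Set union of the two operands is {(Alpha, 18, gold), (Argo, 19, green), (Atlas, 12, black), (Beta, 19, grey), (Beta, 6, grey), (Gamma, 4, white), (Lyra, 3, red), (Omega, 21, red), (Omega, 26, grey), (Omega, 30, green), (Vega, 30, blue)}.
π[qty, pname]: project onto (qty, pname) → {(12, Atlas), (18, Alpha), (19, Argo), (19, Beta), (21, Omega), (26, Omega), (3, Lyra), (30, Omega), (30, Vega), (4, Gamma), (6, Beta)}

{(12, Atlas), (18, Alpha), (19, Argo), (19, Beta), (21, Omega), (26, Omega), (3, Lyra), (30, Omega), (30, Vega), (4, Gamma), (6, Beta)}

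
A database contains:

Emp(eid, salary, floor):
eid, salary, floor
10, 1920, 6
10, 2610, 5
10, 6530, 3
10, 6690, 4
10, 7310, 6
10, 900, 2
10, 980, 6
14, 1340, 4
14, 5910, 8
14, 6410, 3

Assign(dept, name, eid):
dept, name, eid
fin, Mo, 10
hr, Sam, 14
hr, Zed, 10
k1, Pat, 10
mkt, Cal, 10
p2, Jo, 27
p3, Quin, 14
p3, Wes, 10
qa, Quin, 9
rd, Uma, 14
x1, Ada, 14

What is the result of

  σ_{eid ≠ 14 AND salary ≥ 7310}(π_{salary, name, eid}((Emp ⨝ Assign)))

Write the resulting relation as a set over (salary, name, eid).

{(7310, Cal, 10), (7310, Mo, 10), (7310, Pat, 10), (7310, Wes, 10), (7310, Zed, 10)}

Joining Emp and Assign on eid yields {(10, 1920, 6, fin, Mo), (10, 1920, 6, hr, Zed), (10, 1920, 6, k1, Pat), (10, 1920, 6, mkt, Cal), (10, 1920, 6, p3, Wes), (10, 2610, 5, fin, Mo), (10, 2610, 5, hr, Zed), (10, 2610, 5, k1, Pat), (10, 2610, 5, mkt, Cal), (10, 2610, 5, p3, Wes), (10, 6530, 3, fin, Mo), (10, 6530, 3, hr, Zed), (10, 6530, 3, k1, Pat), (10, 6530, 3, mkt, Cal), (10, 6530, 3, p3, Wes), (10, 6690, 4, fin, Mo), (10, 6690, 4, hr, Zed), (10, 6690, 4, k1, Pat), (10, 6690, 4, mkt, Cal), (10, 6690, 4, p3, Wes), (10, 7310, 6, fin, Mo), (10, 7310, 6, hr, Zed), (10, 7310, 6, k1, Pat), (10, 7310, 6, mkt, Cal), (10, 7310, 6, p3, Wes), (10, 900, 2, fin, Mo), (10, 900, 2, hr, Zed), (10, 900, 2, k1, Pat), (10, 900, 2, mkt, Cal), (10, 900, 2, p3, Wes), (10, 980, 6, fin, Mo), (10, 980, 6, hr, Zed), (10, 980, 6, k1, Pat), (10, 980, 6, mkt, Cal), (10, 980, 6, p3, Wes), (14, 1340, 4, hr, Sam), (14, 1340, 4, p3, Quin), (14, 1340, 4, rd, Uma), (14, 1340, 4, x1, Ada), (14, 5910, 8, hr, Sam), (14, 5910, 8, p3, Quin), (14, 5910, 8, rd, Uma), (14, 5910, 8, x1, Ada), (14, 6410, 3, hr, Sam), (14, 6410, 3, p3, Quin), (14, 6410, 3, rd, Uma), (14, 6410, 3, x1, Ada)}.
Projecting to salary, name, eid: {(1340, Ada, 14), (1340, Quin, 14), (1340, Sam, 14), (1340, Uma, 14), (1920, Cal, 10), (1920, Mo, 10), (1920, Pat, 10), (1920, Wes, 10), (1920, Zed, 10), (2610, Cal, 10), (2610, Mo, 10), (2610, Pat, 10), (2610, Wes, 10), (2610, Zed, 10), (5910, Ada, 14), (5910, Quin, 14), (5910, Sam, 14), (5910, Uma, 14), (6410, Ada, 14), (6410, Quin, 14), (6410, Sam, 14), (6410, Uma, 14), (6530, Cal, 10), (6530, Mo, 10), (6530, Pat, 10), (6530, Wes, 10), (6530, Zed, 10), (6690, Cal, 10), (6690, Mo, 10), (6690, Pat, 10), (6690, Wes, 10), (6690, Zed, 10), (7310, Cal, 10), (7310, Mo, 10), (7310, Pat, 10), (7310, Wes, 10), (7310, Zed, 10), (900, Cal, 10), (900, Mo, 10), (900, Pat, 10), (900, Wes, 10), (900, Zed, 10), (980, Cal, 10), (980, Mo, 10), (980, Pat, 10), (980, Wes, 10), (980, Zed, 10)}
Apply σ_{eid ≠ 14 AND salary ≥ 7310}; surviving tuples: {(7310, Cal, 10), (7310, Mo, 10), (7310, Pat, 10), (7310, Wes, 10), (7310, Zed, 10)}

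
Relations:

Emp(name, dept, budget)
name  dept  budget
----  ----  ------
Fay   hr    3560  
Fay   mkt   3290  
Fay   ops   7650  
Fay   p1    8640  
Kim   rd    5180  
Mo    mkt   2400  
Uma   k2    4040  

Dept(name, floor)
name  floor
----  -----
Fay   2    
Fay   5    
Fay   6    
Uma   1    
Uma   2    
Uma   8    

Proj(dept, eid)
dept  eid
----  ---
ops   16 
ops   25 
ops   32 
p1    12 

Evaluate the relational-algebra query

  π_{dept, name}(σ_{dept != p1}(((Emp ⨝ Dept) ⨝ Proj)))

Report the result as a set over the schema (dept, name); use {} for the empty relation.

{(ops, Fay)}

Natural join on name: {(Fay, hr, 3560, 2), (Fay, hr, 3560, 5), (Fay, hr, 3560, 6), (Fay, mkt, 3290, 2), (Fay, mkt, 3290, 5), (Fay, mkt, 3290, 6), (Fay, ops, 7650, 2), (Fay, ops, 7650, 5), (Fay, ops, 7650, 6), (Fay, p1, 8640, 2), (Fay, p1, 8640, 5), (Fay, p1, 8640, 6), (Uma, k2, 4040, 1), (Uma, k2, 4040, 2), (Uma, k2, 4040, 8)}
Natural join on dept: {(Fay, ops, 7650, 2, 16), (Fay, ops, 7650, 2, 25), (Fay, ops, 7650, 2, 32), (Fay, ops, 7650, 5, 16), (Fay, ops, 7650, 5, 25), (Fay, ops, 7650, 5, 32), (Fay, ops, 7650, 6, 16), (Fay, ops, 7650, 6, 25), (Fay, ops, 7650, 6, 32), (Fay, p1, 8640, 2, 12), (Fay, p1, 8640, 5, 12), (Fay, p1, 8640, 6, 12)}
σ[dept != p1]: keep tuples satisfying dept != p1 → {(Fay, ops, 7650, 2, 16), (Fay, ops, 7650, 2, 25), (Fay, ops, 7650, 2, 32), (Fay, ops, 7650, 5, 16), (Fay, ops, 7650, 5, 25), (Fay, ops, 7650, 5, 32), (Fay, ops, 7650, 6, 16), (Fay, ops, 7650, 6, 25), (Fay, ops, 7650, 6, 32)}
π_{dept, name} gives {(ops, Fay)} (8 duplicate(s) eliminated).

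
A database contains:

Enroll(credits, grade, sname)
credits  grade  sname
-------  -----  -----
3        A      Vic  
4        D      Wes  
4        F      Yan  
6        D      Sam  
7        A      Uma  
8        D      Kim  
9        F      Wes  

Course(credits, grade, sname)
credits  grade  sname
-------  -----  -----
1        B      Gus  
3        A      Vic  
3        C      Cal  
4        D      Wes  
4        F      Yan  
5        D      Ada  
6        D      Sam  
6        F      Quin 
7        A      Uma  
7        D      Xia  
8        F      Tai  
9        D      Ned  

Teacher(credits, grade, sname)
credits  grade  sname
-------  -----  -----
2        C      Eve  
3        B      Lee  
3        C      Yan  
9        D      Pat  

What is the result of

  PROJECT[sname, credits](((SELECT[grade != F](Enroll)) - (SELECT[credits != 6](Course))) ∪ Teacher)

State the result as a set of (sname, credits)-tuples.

{(Eve, 2), (Kim, 8), (Lee, 3), (Pat, 9), (Sam, 6), (Yan, 3)}

σ[grade != F]: keep tuples satisfying grade != F → {(3, A, Vic), (4, D, Wes), (6, D, Sam), (7, A, Uma), (8, D, Kim)}
σ[credits != 6]: keep tuples satisfying credits != 6 → {(1, B, Gus), (3, A, Vic), (3, C, Cal), (4, D, Wes), (4, F, Yan), (5, D, Ada), (7, A, Uma), (7, D, Xia), (8, F, Tai), (9, D, Ned)}
Difference: {(3, A, Vic), (4, D, Wes), (6, D, Sam), (7, A, Uma), (8, D, Kim)} with {(1, B, Gus), (3, A, Vic), (3, C, Cal), (4, D, Wes), (4, F, Yan), (5, D, Ada), (7, A, Uma), (7, D, Xia), (8, F, Tai), (9, D, Ned)} → {(6, D, Sam), (8, D, Kim)}
Union: {(6, D, Sam), (8, D, Kim)} with {(2, C, Eve), (3, B, Lee), (3, C, Yan), (9, D, Pat)} → {(2, C, Eve), (3, B, Lee), (3, C, Yan), (6, D, Sam), (8, D, Kim), (9, D, Pat)}
π[sname, credits]: project onto (sname, credits) → {(Eve, 2), (Kim, 8), (Lee, 3), (Pat, 9), (Sam, 6), (Yan, 3)}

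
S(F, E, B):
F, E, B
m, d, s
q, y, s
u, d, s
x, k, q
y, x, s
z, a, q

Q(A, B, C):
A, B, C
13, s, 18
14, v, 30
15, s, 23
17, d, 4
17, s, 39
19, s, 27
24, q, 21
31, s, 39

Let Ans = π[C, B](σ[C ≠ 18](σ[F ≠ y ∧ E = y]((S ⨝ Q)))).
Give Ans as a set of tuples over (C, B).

{(23, s), (27, s), (39, s)}

Joining S and Q on B yields {(m, d, s, 13, 18), (m, d, s, 15, 23), (m, d, s, 17, 39), (m, d, s, 19, 27), (m, d, s, 31, 39), (q, y, s, 13, 18), (q, y, s, 15, 23), (q, y, s, 17, 39), (q, y, s, 19, 27), (q, y, s, 31, 39), (u, d, s, 13, 18), (u, d, s, 15, 23), (u, d, s, 17, 39), (u, d, s, 19, 27), (u, d, s, 31, 39), (x, k, q, 24, 21), (y, x, s, 13, 18), (y, x, s, 15, 23), (y, x, s, 17, 39), (y, x, s, 19, 27), (y, x, s, 31, 39), (z, a, q, 24, 21)}.
Filtering on F ≠ y ∧ E = y leaves {(q, y, s, 13, 18), (q, y, s, 15, 23), (q, y, s, 17, 39), (q, y, s, 19, 27), (q, y, s, 31, 39)}.
Filtering on C ≠ 18 leaves {(q, y, s, 15, 23), (q, y, s, 17, 39), (q, y, s, 19, 27), (q, y, s, 31, 39)}.
π[C, B]: project onto (C, B) (1 duplicate(s) eliminated) → {(23, s), (27, s), (39, s)}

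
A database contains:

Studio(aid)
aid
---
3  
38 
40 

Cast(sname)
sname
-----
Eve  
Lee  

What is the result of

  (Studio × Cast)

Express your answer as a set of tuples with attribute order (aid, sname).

{(3, Eve), (3, Lee), (38, Eve), (38, Lee), (40, Eve), (40, Lee)}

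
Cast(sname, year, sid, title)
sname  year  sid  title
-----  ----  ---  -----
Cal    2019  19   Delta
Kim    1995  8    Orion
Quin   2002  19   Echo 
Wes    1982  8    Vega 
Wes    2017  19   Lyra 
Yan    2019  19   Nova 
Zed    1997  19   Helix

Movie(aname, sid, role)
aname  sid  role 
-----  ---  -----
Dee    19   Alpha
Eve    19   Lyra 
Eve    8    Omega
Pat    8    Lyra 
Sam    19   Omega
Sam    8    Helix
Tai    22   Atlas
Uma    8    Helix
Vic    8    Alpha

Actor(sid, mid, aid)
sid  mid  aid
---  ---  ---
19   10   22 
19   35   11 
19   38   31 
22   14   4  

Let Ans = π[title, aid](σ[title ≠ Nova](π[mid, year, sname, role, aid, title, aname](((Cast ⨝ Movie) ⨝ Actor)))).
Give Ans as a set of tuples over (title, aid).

{(Delta, 11), (Delta, 22), (Delta, 31), (Echo, 11), (Echo, 22), (Echo, 31), (Helix, 11), (Helix, 22), (Helix, 31), (Lyra, 11), (Lyra, 22), (Lyra, 31)}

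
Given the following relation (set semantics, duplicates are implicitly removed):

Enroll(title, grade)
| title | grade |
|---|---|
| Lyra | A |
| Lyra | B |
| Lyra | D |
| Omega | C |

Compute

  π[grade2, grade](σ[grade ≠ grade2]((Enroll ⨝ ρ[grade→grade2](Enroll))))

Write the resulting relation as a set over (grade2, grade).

{(A, B), (A, D), (B, A), (B, D), (D, A), (D, B)}

ρ[grade→grade2]: schema becomes (title, grade2); tuples unchanged.
Joining Enroll and ρ[grade→grade2](Enroll) on title yields {(Lyra, A, A), (Lyra, A, B), (Lyra, A, D), (Lyra, B, A), (Lyra, B, B), (Lyra, B, D), (Lyra, D, A), (Lyra, D, B), (Lyra, D, D), (Omega, C, C)}.
Selection grade ≠ grade2: {(Lyra, A, B), (Lyra, A, D), (Lyra, B, A), (Lyra, B, D), (Lyra, D, A), (Lyra, D, B)}
π_{grade2, grade} gives {(A, B), (A, D), (B, A), (B, D), (D, A), (D, B)}.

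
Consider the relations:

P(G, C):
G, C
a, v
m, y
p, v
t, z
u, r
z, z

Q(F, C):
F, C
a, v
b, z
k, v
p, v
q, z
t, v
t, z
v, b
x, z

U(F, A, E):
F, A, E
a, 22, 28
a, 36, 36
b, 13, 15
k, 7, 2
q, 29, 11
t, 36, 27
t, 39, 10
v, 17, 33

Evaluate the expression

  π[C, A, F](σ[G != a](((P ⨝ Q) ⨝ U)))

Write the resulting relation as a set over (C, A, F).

{(v, 22, a), (v, 36, a), (v, 36, t), (v, 39, t), (v, 7, k), (z, 13, b), (z, 29, q), (z, 36, t), (z, 39, t)}

P ⋈ Q (natural join on C): {(a, v, a), (a, v, k), (a, v, p), (a, v, t), (p, v, a), (p, v, k), (p, v, p), (p, v, t), (t, z, b), (t, z, q), (t, z, t), (t, z, x), (z, z, b), (z, z, q), (z, z, t), (z, z, x)}
(P ⨝ Q) ⋈ U (natural join on F): {(a, v, a, 22, 28), (a, v, a, 36, 36), (a, v, k, 7, 2), (a, v, t, 36, 27), (a, v, t, 39, 10), (p, v, a, 22, 28), (p, v, a, 36, 36), (p, v, k, 7, 2), (p, v, t, 36, 27), (p, v, t, 39, 10), (t, z, b, 13, 15), (t, z, q, 29, 11), (t, z, t, 36, 27), (t, z, t, 39, 10), (z, z, b, 13, 15), (z, z, q, 29, 11), (z, z, t, 36, 27), (z, z, t, 39, 10)}
Filtering on G != a leaves {(p, v, a, 22, 28), (p, v, a, 36, 36), (p, v, k, 7, 2), (p, v, t, 36, 27), (p, v, t, 39, 10), (t, z, b, 13, 15), (t, z, q, 29, 11), (t, z, t, 36, 27), (t, z, t, 39, 10), (z, z, b, 13, 15), (z, z, q, 29, 11), (z, z, t, 36, 27), (z, z, t, 39, 10)}.
Keep only column(s) C, A, F (4 duplicate(s) eliminated): {(v, 22, a), (v, 36, a), (v, 36, t), (v, 39, t), (v, 7, k), (z, 13, b), (z, 29, q), (z, 36, t), (z, 39, t)}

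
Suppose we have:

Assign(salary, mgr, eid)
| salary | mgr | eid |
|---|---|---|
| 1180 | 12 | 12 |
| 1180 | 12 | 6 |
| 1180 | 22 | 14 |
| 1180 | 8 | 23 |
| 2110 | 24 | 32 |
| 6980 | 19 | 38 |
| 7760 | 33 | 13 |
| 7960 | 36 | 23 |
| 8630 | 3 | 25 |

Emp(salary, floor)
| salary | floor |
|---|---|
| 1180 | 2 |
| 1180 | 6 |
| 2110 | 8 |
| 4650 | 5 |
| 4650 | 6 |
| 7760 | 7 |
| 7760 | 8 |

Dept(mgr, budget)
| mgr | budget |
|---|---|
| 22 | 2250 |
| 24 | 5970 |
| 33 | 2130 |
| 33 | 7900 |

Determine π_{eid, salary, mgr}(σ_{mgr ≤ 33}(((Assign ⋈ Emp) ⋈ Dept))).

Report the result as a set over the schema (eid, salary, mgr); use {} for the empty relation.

Assign ⋈ Emp (natural join on salary): {(1180, 12, 12, 2), (1180, 12, 12, 6), (1180, 12, 6, 2), (1180, 12, 6, 6), (1180, 22, 14, 2), (1180, 22, 14, 6), (1180, 8, 23, 2), (1180, 8, 23, 6), (2110, 24, 32, 8), (7760, 33, 13, 7), (7760, 33, 13, 8)}
(Assign ⋈ Emp) ⋈ Dept (natural join on mgr): {(1180, 22, 14, 2, 2250), (1180, 22, 14, 6, 2250), (2110, 24, 32, 8, 5970), (7760, 33, 13, 7, 2130), (7760, 33, 13, 7, 7900), (7760, 33, 13, 8, 2130), (7760, 33, 13, 8, 7900)}
σ[mgr ≤ 33]: keep tuples satisfying mgr ≤ 33 → {(1180, 22, 14, 2, 2250), (1180, 22, 14, 6, 2250), (2110, 24, 32, 8, 5970), (7760, 33, 13, 7, 2130), (7760, 33, 13, 7, 7900), (7760, 33, 13, 8, 2130), (7760, 33, 13, 8, 7900)}
Keep only column(s) eid, salary, mgr (4 duplicate(s) eliminated): {(13, 7760, 33), (14, 1180, 22), (32, 2110, 24)}

{(13, 7760, 33), (14, 1180, 22), (32, 2110, 24)}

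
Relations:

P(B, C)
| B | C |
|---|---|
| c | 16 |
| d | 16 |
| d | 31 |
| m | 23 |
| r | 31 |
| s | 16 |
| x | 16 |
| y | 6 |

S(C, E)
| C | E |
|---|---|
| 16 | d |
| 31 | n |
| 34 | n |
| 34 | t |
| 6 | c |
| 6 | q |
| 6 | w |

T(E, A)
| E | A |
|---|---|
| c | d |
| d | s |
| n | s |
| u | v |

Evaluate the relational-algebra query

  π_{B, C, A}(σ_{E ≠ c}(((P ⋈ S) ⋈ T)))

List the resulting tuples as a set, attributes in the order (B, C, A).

{(c, 16, s), (d, 16, s), (d, 31, s), (r, 31, s), (s, 16, s), (x, 16, s)}

P ⋈ S (natural join on C): {(c, 16, d), (d, 16, d), (d, 31, n), (r, 31, n), (s, 16, d), (x, 16, d), (y, 6, c), (y, 6, q), (y, 6, w)}
(P ⋈ S) ⋈ T (natural join on E): {(c, 16, d, s), (d, 16, d, s), (d, 31, n, s), (r, 31, n, s), (s, 16, d, s), (x, 16, d, s), (y, 6, c, d)}
Filtering on E ≠ c leaves {(c, 16, d, s), (d, 16, d, s), (d, 31, n, s), (r, 31, n, s), (s, 16, d, s), (x, 16, d, s)}.
Keep only column(s) B, C, A: {(c, 16, s), (d, 16, s), (d, 31, s), (r, 31, s), (s, 16, s), (x, 16, s)}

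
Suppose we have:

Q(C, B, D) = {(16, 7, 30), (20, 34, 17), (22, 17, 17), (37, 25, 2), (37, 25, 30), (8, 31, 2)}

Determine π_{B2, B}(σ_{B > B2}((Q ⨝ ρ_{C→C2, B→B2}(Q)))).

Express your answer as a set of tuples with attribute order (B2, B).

{(17, 34), (25, 31), (7, 25)}

ρ[C→C2, B→B2]: schema becomes (C2, B2, D); tuples unchanged.
Q ⋈ ρ_{C→C2, B→B2}(Q) (natural join on D): {(16, 7, 30, 16, 7), (16, 7, 30, 37, 25), (20, 34, 17, 20, 34), (20, 34, 17, 22, 17), (22, 17, 17, 20, 34), (22, 17, 17, 22, 17), (37, 25, 2, 37, 25), (37, 25, 2, 8, 31), (37, 25, 30, 16, 7), (37, 25, 30, 37, 25), (8, 31, 2, 37, 25), (8, 31, 2, 8, 31)}
Apply σ_{B > B2}; surviving tuples: {(20, 34, 17, 22, 17), (37, 25, 30, 16, 7), (8, 31, 2, 37, 25)}
Projecting to B2, B: {(17, 34), (25, 31), (7, 25)}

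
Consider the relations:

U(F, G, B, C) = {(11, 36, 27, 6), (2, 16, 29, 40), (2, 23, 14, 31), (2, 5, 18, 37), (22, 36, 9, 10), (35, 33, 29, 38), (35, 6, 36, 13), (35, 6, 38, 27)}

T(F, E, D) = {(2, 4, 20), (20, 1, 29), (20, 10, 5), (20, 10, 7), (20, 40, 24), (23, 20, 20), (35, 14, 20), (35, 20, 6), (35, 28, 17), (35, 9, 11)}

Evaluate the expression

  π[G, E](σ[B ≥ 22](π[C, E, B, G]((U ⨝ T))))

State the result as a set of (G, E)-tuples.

{(16, 4), (33, 14), (33, 20), (33, 28), (33, 9), (6, 14), (6, 20), (6, 28), (6, 9)}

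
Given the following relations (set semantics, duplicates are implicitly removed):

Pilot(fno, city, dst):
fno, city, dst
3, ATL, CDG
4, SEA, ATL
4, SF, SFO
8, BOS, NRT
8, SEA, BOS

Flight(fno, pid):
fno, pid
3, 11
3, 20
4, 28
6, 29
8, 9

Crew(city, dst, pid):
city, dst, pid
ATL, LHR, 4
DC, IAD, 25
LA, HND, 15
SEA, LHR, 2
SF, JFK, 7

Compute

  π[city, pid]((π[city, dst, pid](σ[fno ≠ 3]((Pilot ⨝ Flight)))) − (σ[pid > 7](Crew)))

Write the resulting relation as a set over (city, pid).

Joining Pilot and Flight on fno yields {(3, ATL, CDG, 11), (3, ATL, CDG, 20), (4, SEA, ATL, 28), (4, SF, SFO, 28), (8, BOS, NRT, 9), (8, SEA, BOS, 9)}.
σ[fno ≠ 3]: keep tuples satisfying fno ≠ 3 → {(4, SEA, ATL, 28), (4, SF, SFO, 28), (8, BOS, NRT, 9), (8, SEA, BOS, 9)}
Keep only column(s) city, dst, pid: {(BOS, NRT, 9), (SEA, ATL, 28), (SEA, BOS, 9), (SF, SFO, 28)}
σ[pid > 7]: keep tuples satisfying pid > 7 → {(DC, IAD, 25), (LA, HND, 15)}
Difference: {(BOS, NRT, 9), (SEA, ATL, 28), (SEA, BOS, 9), (SF, SFO, 28)} with {(DC, IAD, 25), (LA, HND, 15)} → {(BOS, NRT, 9), (SEA, ATL, 28), (SEA, BOS, 9), (SF, SFO, 28)}
Keep only column(s) city, pid: {(BOS, 9), (SEA, 28), (SEA, 9), (SF, 28)}

{(BOS, 9), (SEA, 28), (SEA, 9), (SF, 28)}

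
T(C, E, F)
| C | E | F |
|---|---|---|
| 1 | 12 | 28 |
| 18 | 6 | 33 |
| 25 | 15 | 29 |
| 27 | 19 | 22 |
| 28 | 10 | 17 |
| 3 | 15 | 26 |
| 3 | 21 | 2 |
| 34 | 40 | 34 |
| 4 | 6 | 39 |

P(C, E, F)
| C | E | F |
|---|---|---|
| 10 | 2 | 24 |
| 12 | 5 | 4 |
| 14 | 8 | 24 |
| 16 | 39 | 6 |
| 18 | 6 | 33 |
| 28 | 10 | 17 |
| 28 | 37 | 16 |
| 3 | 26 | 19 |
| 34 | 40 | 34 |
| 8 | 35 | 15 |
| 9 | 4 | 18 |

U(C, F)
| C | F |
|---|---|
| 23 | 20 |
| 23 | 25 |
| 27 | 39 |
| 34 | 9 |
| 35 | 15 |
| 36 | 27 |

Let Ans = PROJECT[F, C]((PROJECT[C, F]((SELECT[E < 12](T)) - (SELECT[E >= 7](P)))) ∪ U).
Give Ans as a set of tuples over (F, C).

{(15, 35), (20, 23), (25, 23), (27, 36), (33, 18), (39, 27), (39, 4), (9, 34)}

Selection E < 12: {(18, 6, 33), (28, 10, 17), (4, 6, 39)}
Selection E >= 7: {(14, 8, 24), (16, 39, 6), (28, 10, 17), (28, 37, 16), (3, 26, 19), (34, 40, 34), (8, 35, 15)}
Taking the difference: {(18, 6, 33), (4, 6, 39)}
Keep only column(s) C, F: {(18, 33), (4, 39)}
Taking the union: {(18, 33), (23, 20), (23, 25), (27, 39), (34, 9), (35, 15), (36, 27), (4, 39)}
Keep only column(s) F, C: {(15, 35), (20, 23), (25, 23), (27, 36), (33, 18), (39, 27), (39, 4), (9, 34)}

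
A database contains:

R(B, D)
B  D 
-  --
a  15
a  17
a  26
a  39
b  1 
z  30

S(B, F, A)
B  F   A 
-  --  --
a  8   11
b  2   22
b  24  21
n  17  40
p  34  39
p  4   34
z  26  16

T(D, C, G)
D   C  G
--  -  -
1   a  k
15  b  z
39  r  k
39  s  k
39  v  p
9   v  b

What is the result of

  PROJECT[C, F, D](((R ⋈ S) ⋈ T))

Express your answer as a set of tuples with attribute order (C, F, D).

{(a, 2, 1), (a, 24, 1), (b, 8, 15), (r, 8, 39), (s, 8, 39), (v, 8, 39)}

Joining R and S on B yields {(a, 15, 8, 11), (a, 17, 8, 11), (a, 26, 8, 11), (a, 39, 8, 11), (b, 1, 2, 22), (b, 1, 24, 21), (z, 30, 26, 16)}.
Joining (R ⋈ S) and T on D yields {(a, 15, 8, 11, b, z), (a, 39, 8, 11, r, k), (a, 39, 8, 11, s, k), (a, 39, 8, 11, v, p), (b, 1, 2, 22, a, k), (b, 1, 24, 21, a, k)}.
π[C, F, D]: project onto (C, F, D) → {(a, 2, 1), (a, 24, 1), (b, 8, 15), (r, 8, 39), (s, 8, 39), (v, 8, 39)}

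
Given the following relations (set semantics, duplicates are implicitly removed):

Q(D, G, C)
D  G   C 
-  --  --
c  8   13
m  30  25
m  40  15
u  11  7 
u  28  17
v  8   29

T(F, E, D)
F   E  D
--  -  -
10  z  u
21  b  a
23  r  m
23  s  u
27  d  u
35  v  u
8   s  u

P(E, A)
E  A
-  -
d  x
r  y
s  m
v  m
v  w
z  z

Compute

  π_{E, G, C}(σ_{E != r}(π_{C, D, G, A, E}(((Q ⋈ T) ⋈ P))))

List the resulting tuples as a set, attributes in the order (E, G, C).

Joining Q and T on D yields {(m, 30, 25, 23, r), (m, 40, 15, 23, r), (u, 11, 7, 10, z), (u, 11, 7, 23, s), (u, 11, 7, 27, d), (u, 11, 7, 35, v), (u, 11, 7, 8, s), (u, 28, 17, 10, z), (u, 28, 17, 23, s), (u, 28, 17, 27, d), (u, 28, 17, 35, v), (u, 28, 17, 8, s)}.
Joining (Q ⋈ T) and P on E yields {(m, 30, 25, 23, r, y), (m, 40, 15, 23, r, y), (u, 11, 7, 10, z, z), (u, 11, 7, 23, s, m), (u, 11, 7, 27, d, x), (u, 11, 7, 35, v, m), (u, 11, 7, 35, v, w), (u, 11, 7, 8, s, m), (u, 28, 17, 10, z, z), (u, 28, 17, 23, s, m), (u, 28, 17, 27, d, x), (u, 28, 17, 35, v, m), (u, 28, 17, 35, v, w), (u, 28, 17, 8, s, m)}.
π_{C, D, G, A, E} gives {(15, m, 40, y, r), (17, u, 28, m, s), (17, u, 28, m, v), (17, u, 28, w, v), (17, u, 28, x, d), (17, u, 28, z, z), (25, m, 30, y, r), (7, u, 11, m, s), (7, u, 11, m, v), (7, u, 11, w, v), (7, u, 11, x, d), (7, u, 11, z, z)} (2 duplicate(s) eliminated).
Apply σ_{E != r}; surviving tuples: {(17, u, 28, m, s), (17, u, 28, m, v), (17, u, 28, w, v), (17, u, 28, x, d), (17, u, 28, z, z), (7, u, 11, m, s), (7, u, 11, m, v), (7, u, 11, w, v), (7, u, 11, x, d), (7, u, 11, z, z)}
π_{E, G, C} gives {(d, 11, 7), (d, 28, 17), (s, 11, 7), (s, 28, 17), (v, 11, 7), (v, 28, 17), (z, 11, 7), (z, 28, 17)} (2 duplicate(s) eliminated).

{(d, 11, 7), (d, 28, 17), (s, 11, 7), (s, 28, 17), (v, 11, 7), (v, 28, 17), (z, 11, 7), (z, 28, 17)}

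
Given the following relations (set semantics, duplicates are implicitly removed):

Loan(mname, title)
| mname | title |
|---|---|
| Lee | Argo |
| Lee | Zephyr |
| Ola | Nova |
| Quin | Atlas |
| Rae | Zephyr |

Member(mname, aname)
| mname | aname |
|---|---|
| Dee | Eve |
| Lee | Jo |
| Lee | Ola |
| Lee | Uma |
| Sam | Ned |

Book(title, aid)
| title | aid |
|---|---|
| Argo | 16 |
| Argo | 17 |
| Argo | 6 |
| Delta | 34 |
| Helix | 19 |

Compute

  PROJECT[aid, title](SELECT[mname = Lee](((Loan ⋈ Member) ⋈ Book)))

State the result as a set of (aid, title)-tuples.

Joining Loan and Member on mname yields {(Lee, Argo, Jo), (Lee, Argo, Ola), (Lee, Argo, Uma), (Lee, Zephyr, Jo), (Lee, Zephyr, Ola), (Lee, Zephyr, Uma)}.
Joining (Loan ⋈ Member) and Book on title yields {(Lee, Argo, Jo, 16), (Lee, Argo, Jo, 17), (Lee, Argo, Jo, 6), (Lee, Argo, Ola, 16), (Lee, Argo, Ola, 17), (Lee, Argo, Ola, 6), (Lee, Argo, Uma, 16), (Lee, Argo, Uma, 17), (Lee, Argo, Uma, 6)}.
Apply σ_{mname = Lee}; surviving tuples: {(Lee, Argo, Jo, 16), (Lee, Argo, Jo, 17), (Lee, Argo, Jo, 6), (Lee, Argo, Ola, 16), (Lee, Argo, Ola, 17), (Lee, Argo, Ola, 6), (Lee, Argo, Uma, 16), (Lee, Argo, Uma, 17), (Lee, Argo, Uma, 6)}
π[aid, title]: project onto (aid, title) (6 duplicate(s) eliminated) → {(16, Argo), (17, Argo), (6, Argo)}

{(16, Argo), (17, Argo), (6, Argo)}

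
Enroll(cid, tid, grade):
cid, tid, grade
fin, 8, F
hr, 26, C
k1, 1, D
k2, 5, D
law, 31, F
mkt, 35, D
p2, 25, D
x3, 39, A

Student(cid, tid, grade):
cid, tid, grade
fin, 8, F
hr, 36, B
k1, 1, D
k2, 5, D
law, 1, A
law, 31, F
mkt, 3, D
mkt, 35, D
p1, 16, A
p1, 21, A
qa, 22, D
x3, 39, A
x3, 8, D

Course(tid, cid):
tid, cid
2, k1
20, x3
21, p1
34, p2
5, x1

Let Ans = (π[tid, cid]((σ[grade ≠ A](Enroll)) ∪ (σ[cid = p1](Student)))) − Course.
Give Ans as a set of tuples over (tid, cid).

{(1, k1), (16, p1), (25, p2), (26, hr), (31, law), (35, mkt), (5, k2), (8, fin)}

Apply σ_{grade ≠ A}; surviving tuples: {(fin, 8, F), (hr, 26, C), (k1, 1, D), (k2, 5, D), (law, 31, F), (mkt, 35, D), (p2, 25, D)}
Apply σ_{cid = p1}; surviving tuples: {(p1, 16, A), (p1, 21, A)}
Union: {(fin, 8, F), (hr, 26, C), (k1, 1, D), (k2, 5, D), (law, 31, F), (mkt, 35, D), (p2, 25, D)} with {(p1, 16, A), (p1, 21, A)} → {(fin, 8, F), (hr, 26, C), (k1, 1, D), (k2, 5, D), (law, 31, F), (mkt, 35, D), (p1, 16, A), (p1, 21, A), (p2, 25, D)}
π[tid, cid]: project onto (tid, cid) → {(1, k1), (16, p1), (21, p1), (25, p2), (26, hr), (31, law), (35, mkt), (5, k2), (8, fin)}
Difference: {(1, k1), (16, p1), (21, p1), (25, p2), (26, hr), (31, law), (35, mkt), (5, k2), (8, fin)} with {(2, k1), (20, x3), (21, p1), (34, p2), (5, x1)} → {(1, k1), (16, p1), (25, p2), (26, hr), (31, law), (35, mkt), (5, k2), (8, fin)}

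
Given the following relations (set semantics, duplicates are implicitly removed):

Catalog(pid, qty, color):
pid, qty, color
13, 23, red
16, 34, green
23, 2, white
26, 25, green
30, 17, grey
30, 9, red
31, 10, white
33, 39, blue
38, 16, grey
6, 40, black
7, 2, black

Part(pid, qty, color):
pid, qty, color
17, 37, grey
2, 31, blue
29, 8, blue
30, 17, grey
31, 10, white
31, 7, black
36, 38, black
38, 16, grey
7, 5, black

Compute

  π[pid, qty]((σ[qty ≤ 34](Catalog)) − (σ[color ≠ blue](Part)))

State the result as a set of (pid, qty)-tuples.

{(13, 23), (16, 34), (23, 2), (26, 25), (30, 9), (7, 2)}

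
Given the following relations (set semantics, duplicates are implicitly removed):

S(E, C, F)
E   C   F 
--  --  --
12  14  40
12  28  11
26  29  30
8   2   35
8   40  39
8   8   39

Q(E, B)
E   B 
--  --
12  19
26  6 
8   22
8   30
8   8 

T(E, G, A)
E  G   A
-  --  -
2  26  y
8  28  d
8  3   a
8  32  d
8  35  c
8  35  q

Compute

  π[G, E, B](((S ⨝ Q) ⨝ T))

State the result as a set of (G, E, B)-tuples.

{(28, 8, 22), (28, 8, 30), (28, 8, 8), (3, 8, 22), (3, 8, 30), (3, 8, 8), (32, 8, 22), (32, 8, 30), (32, 8, 8), (35, 8, 22), (35, 8, 30), (35, 8, 8)}

S ⋈ Q (natural join on E): {(12, 14, 40, 19), (12, 28, 11, 19), (26, 29, 30, 6), (8, 2, 35, 22), (8, 2, 35, 30), (8, 2, 35, 8), (8, 40, 39, 22), (8, 40, 39, 30), (8, 40, 39, 8), (8, 8, 39, 22), (8, 8, 39, 30), (8, 8, 39, 8)}
(S ⨝ Q) ⋈ T (natural join on E): {(8, 2, 35, 22, 28, d), (8, 2, 35, 22, 3, a), (8, 2, 35, 22, 32, d), (8, 2, 35, 22, 35, c), (8, 2, 35, 22, 35, q), (8, 2, 35, 30, 28, d), (8, 2, 35, 30, 3, a), (8, 2, 35, 30, 32, d), (8, 2, 35, 30, 35, c), (8, 2, 35, 30, 35, q), (8, 2, 35, 8, 28, d), (8, 2, 35, 8, 3, a), (8, 2, 35, 8, 32, d), (8, 2, 35, 8, 35, c), (8, 2, 35, 8, 35, q), (8, 40, 39, 22, 28, d), (8, 40, 39, 22, 3, a), (8, 40, 39, 22, 32, d), (8, 40, 39, 22, 35, c), (8, 40, 39, 22, 35, q), (8, 40, 39, 30, 28, d), (8, 40, 39, 30, 3, a), (8, 40, 39, 30, 32, d), (8, 40, 39, 30, 35, c), (8, 40, 39, 30, 35, q), (8, 40, 39, 8, 28, d), (8, 40, 39, 8, 3, a), (8, 40, 39, 8, 32, d), (8, 40, 39, 8, 35, c), (8, 40, 39, 8, 35, q), (8, 8, 39, 22, 28, d), (8, 8, 39, 22, 3, a), (8, 8, 39, 22, 32, d), (8, 8, 39, 22, 35, c), (8, 8, 39, 22, 35, q), (8, 8, 39, 30, 28, d), (8, 8, 39, 30, 3, a), (8, 8, 39, 30, 32, d), (8, 8, 39, 30, 35, c), (8, 8, 39, 30, 35, q), (8, 8, 39, 8, 28, d), (8, 8, 39, 8, 3, a), (8, 8, 39, 8, 32, d), (8, 8, 39, 8, 35, c), (8, 8, 39, 8, 35, q)}
π[G, E, B]: project onto (G, E, B) (33 duplicate(s) eliminated) → {(28, 8, 22), (28, 8, 30), (28, 8, 8), (3, 8, 22), (3, 8, 30), (3, 8, 8), (32, 8, 22), (32, 8, 30), (32, 8, 8), (35, 8, 22), (35, 8, 30), (35, 8, 8)}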